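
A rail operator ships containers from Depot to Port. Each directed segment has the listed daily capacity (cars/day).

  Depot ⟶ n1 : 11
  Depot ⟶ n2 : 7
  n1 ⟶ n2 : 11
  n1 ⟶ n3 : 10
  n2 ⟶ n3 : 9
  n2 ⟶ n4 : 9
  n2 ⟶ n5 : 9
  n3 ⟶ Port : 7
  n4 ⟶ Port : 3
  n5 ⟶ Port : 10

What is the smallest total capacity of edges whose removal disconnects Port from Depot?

Augment Depot→n1→n3→Port: bottleneck 7, flow now 7.
Augment Depot→n2→n4→Port: bottleneck 3, flow now 10.
Augment Depot→n2→n5→Port: bottleneck 4, flow now 14.
Augment Depot→n1→n2→n5→Port: bottleneck 4, flow now 18.
No augmenting path remains; maximum flow = 18.
By max-flow min-cut, the minimum cut capacity equals the max flow.
In the residual graph, reachable from Depot: {Depot}.
Min-cut edges: Depot→n1 (11), Depot→n2 (7); capacity 11 + 7 = 18.

18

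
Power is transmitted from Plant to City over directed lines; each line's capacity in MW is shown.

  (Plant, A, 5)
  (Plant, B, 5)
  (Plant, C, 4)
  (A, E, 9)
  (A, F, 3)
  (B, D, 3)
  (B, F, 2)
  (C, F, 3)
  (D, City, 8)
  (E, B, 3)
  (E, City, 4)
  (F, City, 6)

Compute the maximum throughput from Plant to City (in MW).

Augment Plant→A→E→City: bottleneck 4, flow now 4.
Augment Plant→A→F→City: bottleneck 1, flow now 5.
Augment Plant→B→D→City: bottleneck 3, flow now 8.
Augment Plant→B→F→City: bottleneck 2, flow now 10.
Augment Plant→C→F→City: bottleneck 3, flow now 13.
No augmenting path remains; maximum flow = 13.
In the residual graph, reachable from Plant: {Plant, C}.
Min-cut edges: Plant→A (5), Plant→B (5), C→F (3); capacity 5 + 5 + 3 = 13.
This cut is saturated, so no flow can exceed 13.

13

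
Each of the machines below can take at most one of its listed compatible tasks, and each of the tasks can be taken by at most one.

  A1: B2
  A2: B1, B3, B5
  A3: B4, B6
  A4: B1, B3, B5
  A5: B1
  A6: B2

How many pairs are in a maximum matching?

5

Unit-capacity flow: source→left, listed edges, right→sink; max matching = max flow.
Augmenting path A1→B2 (+1); matched 1.
Augmenting path A2→B1 (+1); matched 2.
Augmenting path A3→B4 (+1); matched 3.
Augmenting path A4→B3 (+1); matched 4.
Augmenting path A5→B1→A2→B5 (+1); matched 5.
No augmenting path remains; maximum matching = 5.
König certificate: {A2, A3, A4, A5, B2} is a vertex cover of size 5 (every listed pair touches it), so no matching can be larger.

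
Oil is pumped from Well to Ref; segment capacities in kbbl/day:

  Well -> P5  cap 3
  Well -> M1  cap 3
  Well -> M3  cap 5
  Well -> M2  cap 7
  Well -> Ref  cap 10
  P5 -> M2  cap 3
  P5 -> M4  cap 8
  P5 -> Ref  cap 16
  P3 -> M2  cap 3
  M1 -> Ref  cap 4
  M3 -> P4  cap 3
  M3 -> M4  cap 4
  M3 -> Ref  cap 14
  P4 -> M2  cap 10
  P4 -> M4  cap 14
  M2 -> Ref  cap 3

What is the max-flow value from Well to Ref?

24

Augment Well→Ref: bottleneck 10, flow now 10.
Augment Well→P5→Ref: bottleneck 3, flow now 13.
Augment Well→M1→Ref: bottleneck 3, flow now 16.
Augment Well→M3→Ref: bottleneck 5, flow now 21.
Augment Well→M2→Ref: bottleneck 3, flow now 24.
No augmenting path remains; maximum flow = 24.
In the residual graph, reachable from Well: {Well, M2}.
Min-cut edges: Well→P5 (3), Well→M1 (3), Well→M3 (5), Well→Ref (10), M2→Ref (3); capacity 3 + 3 + 5 + 10 + 3 = 24.
This cut is saturated, so no flow can exceed 24.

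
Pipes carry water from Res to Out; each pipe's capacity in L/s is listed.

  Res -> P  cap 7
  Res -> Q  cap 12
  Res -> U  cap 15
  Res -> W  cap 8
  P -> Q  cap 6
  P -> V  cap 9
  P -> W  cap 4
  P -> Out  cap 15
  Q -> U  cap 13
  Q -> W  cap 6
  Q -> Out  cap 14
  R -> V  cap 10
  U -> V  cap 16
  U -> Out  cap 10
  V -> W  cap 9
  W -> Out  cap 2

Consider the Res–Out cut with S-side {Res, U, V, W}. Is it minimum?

Yes — it is a minimum cut (capacity 31).

Given cut capacity: 7 + 12 + 10 + 2 = 31.
Augment Res→P→Out: bottleneck 7, flow now 7.
Augment Res→Q→Out: bottleneck 12, flow now 19.
Augment Res→U→Out: bottleneck 10, flow now 29.
Augment Res→W→Out: bottleneck 2, flow now 31.
No augmenting path remains; maximum flow = 31.
Cut capacity 31 equals the max flow, so it is a minimum cut.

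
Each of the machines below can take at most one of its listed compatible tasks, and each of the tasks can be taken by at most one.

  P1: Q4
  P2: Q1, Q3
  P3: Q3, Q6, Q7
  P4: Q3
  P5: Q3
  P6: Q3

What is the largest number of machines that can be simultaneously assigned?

Unit-capacity flow: source→left, listed edges, right→sink; max matching = max flow.
Augmenting path P1→Q4 (+1); matched 1.
Augmenting path P2→Q1 (+1); matched 2.
Augmenting path P3→Q3 (+1); matched 3.
Augmenting path P4→Q3→P3→Q6 (+1); matched 4.
No augmenting path remains; maximum matching = 4.
König certificate: {P1, P2, P3, Q3} is a vertex cover of size 4 (every listed pair touches it), so no matching can be larger.

4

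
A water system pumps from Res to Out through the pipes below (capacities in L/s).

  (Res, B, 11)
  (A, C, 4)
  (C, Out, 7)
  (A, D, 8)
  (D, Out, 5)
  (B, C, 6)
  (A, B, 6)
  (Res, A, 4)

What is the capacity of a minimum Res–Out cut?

Augment Res→A→C→Out: bottleneck 4, flow now 4.
Augment Res→B→C→Out: bottleneck 3, flow now 7.
Augment Res→B→C→A→D→Out: bottleneck 3, flow now 10. (uses reverse residual edge)
No augmenting path remains; maximum flow = 10.
By max-flow min-cut, the minimum cut capacity equals the max flow.
In the residual graph, reachable from Res: {Res, B}.
Min-cut edges: Res→A (4), B→C (6); capacity 4 + 6 = 10.

10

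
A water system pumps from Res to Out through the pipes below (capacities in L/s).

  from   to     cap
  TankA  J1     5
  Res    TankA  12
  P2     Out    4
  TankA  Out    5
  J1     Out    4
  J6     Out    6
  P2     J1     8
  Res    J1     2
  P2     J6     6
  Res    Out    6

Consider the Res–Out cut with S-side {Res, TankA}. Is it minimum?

No — its capacity is 18, but the minimum cut has capacity 15.

Given cut capacity: 2 + 6 + 5 + 5 = 18.
Augment Res→Out: bottleneck 6, flow now 6.
Augment Res→TankA→Out: bottleneck 5, flow now 11.
Augment Res→J1→Out: bottleneck 2, flow now 13.
Augment Res→TankA→J1→Out: bottleneck 2, flow now 15.
No augmenting path remains; maximum flow = 15.
In the residual graph, reachable from Res: {Res, TankA, J1}.
Min-cut edges: Res→Out (6), TankA→Out (5), J1→Out (4); capacity 6 + 5 + 4 = 15.
Cut capacity 18 exceeds the max flow 15, so it is not minimum.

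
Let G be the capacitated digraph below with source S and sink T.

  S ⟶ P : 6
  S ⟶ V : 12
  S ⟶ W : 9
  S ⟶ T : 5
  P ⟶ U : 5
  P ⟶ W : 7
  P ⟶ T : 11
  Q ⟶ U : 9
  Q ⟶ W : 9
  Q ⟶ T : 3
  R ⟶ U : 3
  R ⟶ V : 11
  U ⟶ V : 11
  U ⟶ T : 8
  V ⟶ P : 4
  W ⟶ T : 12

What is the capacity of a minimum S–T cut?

24

Augment S→T: bottleneck 5, flow now 5.
Augment S→P→T: bottleneck 6, flow now 11.
Augment S→W→T: bottleneck 9, flow now 20.
Augment S→V→P→T: bottleneck 4, flow now 24.
No augmenting path remains; maximum flow = 24.
By max-flow min-cut, the minimum cut capacity equals the max flow.
In the residual graph, reachable from S: {S, V}.
Min-cut edges: S→P (6), S→W (9), S→T (5), V→P (4); capacity 6 + 9 + 5 + 4 = 24.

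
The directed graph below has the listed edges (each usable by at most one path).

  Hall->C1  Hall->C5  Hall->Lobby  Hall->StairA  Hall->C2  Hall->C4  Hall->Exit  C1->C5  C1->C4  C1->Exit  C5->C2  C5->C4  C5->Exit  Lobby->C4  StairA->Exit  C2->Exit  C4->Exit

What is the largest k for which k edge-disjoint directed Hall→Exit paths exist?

6

Assign every edge capacity 1; by Menger, the answer equals the max flow.
Path Hall→Exit (+1); total 1.
Path Hall→C1→Exit (+1); total 2.
Path Hall→C5→Exit (+1); total 3.
Path Hall→StairA→Exit (+1); total 4.
Path Hall→C2→Exit (+1); total 5.
Path Hall→C4→Exit (+1); total 6.
No residual Hall→Exit path; max flow = 6.
Certifying cut of size 6: {C4→Exit, Hall→C1, Hall→C2, Hall→C5, Hall→Exit, Hall→StairA}.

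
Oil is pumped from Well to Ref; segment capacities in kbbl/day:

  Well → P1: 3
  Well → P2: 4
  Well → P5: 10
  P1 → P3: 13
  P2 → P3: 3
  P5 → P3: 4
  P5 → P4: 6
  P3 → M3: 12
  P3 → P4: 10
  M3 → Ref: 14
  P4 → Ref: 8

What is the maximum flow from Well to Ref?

Augment Well→P5→P4→Ref: bottleneck 6, flow now 6.
Augment Well→P1→P3→M3→Ref: bottleneck 3, flow now 9.
Augment Well→P2→P3→M3→Ref: bottleneck 3, flow now 12.
Augment Well→P5→P3→M3→Ref: bottleneck 4, flow now 16.
No augmenting path remains; maximum flow = 16.
In the residual graph, reachable from Well: {Well, P2}.
Min-cut edges: Well→P1 (3), Well→P5 (10), P2→P3 (3); capacity 3 + 10 + 3 = 16.
This cut is saturated, so no flow can exceed 16.

16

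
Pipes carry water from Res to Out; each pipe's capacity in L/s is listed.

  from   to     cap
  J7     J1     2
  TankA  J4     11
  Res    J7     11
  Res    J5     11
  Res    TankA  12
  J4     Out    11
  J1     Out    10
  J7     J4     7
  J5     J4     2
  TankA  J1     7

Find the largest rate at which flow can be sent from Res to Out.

20

Augment Res→J5→J4→Out: bottleneck 2, flow now 2.
Augment Res→TankA→J4→Out: bottleneck 9, flow now 11.
Augment Res→TankA→J1→Out: bottleneck 3, flow now 14.
Augment Res→J7→J1→Out: bottleneck 2, flow now 16.
Augment Res→J7→J4→TankA→J1→Out: bottleneck 4, flow now 20. (uses reverse residual edge)
No augmenting path remains; maximum flow = 20.
In the residual graph, reachable from Res: {Res, J5, TankA, J7, J4}.
Min-cut edges: TankA→J1 (7), J7→J1 (2), J4→Out (11); capacity 7 + 2 + 11 = 20.
This cut is saturated, so no flow can exceed 20.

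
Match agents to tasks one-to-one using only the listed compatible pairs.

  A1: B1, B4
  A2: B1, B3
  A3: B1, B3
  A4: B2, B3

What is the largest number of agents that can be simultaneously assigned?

Unit-capacity flow: source→left, listed edges, right→sink; max matching = max flow.
Augmenting path A1→B1 (+1); matched 1.
Augmenting path A2→B3 (+1); matched 2.
Augmenting path A4→B2 (+1); matched 3.
Augmenting path A3→B1→A1→B4 (+1); matched 4.
No augmenting path remains; maximum matching = 4.
König certificate: {A1, A2, A3, A4} is a vertex cover of size 4 (every listed pair touches it), so no matching can be larger.

4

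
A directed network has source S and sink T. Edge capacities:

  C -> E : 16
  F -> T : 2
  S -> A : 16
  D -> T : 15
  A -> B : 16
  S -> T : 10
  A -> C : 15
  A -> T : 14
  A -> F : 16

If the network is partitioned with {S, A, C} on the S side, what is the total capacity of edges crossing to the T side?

Edges leaving {S, A, C}: S→T (10), A→B (16), A→F (16), A→T (14), C→E (16).
Cut capacity = 10 + 16 + 16 + 14 + 16 = 72.

72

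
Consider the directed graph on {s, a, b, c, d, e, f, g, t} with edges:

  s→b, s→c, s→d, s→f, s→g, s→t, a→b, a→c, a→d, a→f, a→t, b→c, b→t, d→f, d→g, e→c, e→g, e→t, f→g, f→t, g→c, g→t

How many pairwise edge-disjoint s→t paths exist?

Assign every edge capacity 1; by Menger, the answer equals the max flow.
Path s→t (+1); total 1.
Path s→b→t (+1); total 2.
Path s→f→t (+1); total 3.
Path s→g→t (+1); total 4.
No residual s→t path; max flow = 4.
Certifying cut of size 4: {f→t, g→t, s→b, s→t}.

4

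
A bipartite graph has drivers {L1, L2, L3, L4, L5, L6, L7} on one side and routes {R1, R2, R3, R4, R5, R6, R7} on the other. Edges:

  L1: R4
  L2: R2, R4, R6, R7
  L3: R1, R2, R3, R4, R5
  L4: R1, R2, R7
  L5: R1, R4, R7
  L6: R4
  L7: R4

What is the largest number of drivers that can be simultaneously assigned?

5

Unit-capacity flow: source→left, listed edges, right→sink; max matching = max flow.
Augmenting path L1→R4 (+1); matched 1.
Augmenting path L2→R2 (+1); matched 2.
Augmenting path L3→R1 (+1); matched 3.
Augmenting path L4→R7 (+1); matched 4.
Augmenting path L5→R1→L3→R3 (+1); matched 5.
No augmenting path remains; maximum matching = 5.
König certificate: {L2, L3, L4, L5, R4} is a vertex cover of size 5 (every listed pair touches it), so no matching can be larger.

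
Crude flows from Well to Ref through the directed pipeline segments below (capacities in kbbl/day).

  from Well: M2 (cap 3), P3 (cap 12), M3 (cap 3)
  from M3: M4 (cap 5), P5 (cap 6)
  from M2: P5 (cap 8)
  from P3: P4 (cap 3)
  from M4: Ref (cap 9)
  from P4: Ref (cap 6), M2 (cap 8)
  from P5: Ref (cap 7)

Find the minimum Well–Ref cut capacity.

Augment Well→M3→M4→Ref: bottleneck 3, flow now 3.
Augment Well→M2→P5→Ref: bottleneck 3, flow now 6.
Augment Well→P3→P4→Ref: bottleneck 3, flow now 9.
No augmenting path remains; maximum flow = 9.
By max-flow min-cut, the minimum cut capacity equals the max flow.
In the residual graph, reachable from Well: {Well, P3}.
Min-cut edges: Well→M3 (3), Well→M2 (3), P3→P4 (3); capacity 3 + 3 + 3 = 9.

9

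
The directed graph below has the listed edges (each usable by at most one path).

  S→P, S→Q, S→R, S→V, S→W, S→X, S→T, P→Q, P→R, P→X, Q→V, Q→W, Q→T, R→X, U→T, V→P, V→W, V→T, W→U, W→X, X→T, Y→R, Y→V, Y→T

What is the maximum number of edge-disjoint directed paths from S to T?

Assign every edge capacity 1; by Menger, the answer equals the max flow.
Path S→T (+1); total 1.
Path S→Q→T (+1); total 2.
Path S→V→T (+1); total 3.
Path S→X→T (+1); total 4.
Path S→W→U→T (+1); total 5.
No residual S→T path; max flow = 5.
Certifying cut of size 5: {Q→T, S→T, V→T, W→U, X→T}.

5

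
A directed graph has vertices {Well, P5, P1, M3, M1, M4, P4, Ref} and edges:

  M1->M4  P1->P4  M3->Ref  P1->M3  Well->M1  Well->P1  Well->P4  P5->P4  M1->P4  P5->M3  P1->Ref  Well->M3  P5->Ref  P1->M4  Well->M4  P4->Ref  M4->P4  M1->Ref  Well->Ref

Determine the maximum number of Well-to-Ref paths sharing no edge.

5

Assign every edge capacity 1; by Menger, the answer equals the max flow.
Path Well→Ref (+1); total 1.
Path Well→P1→Ref (+1); total 2.
Path Well→M3→Ref (+1); total 3.
Path Well→M1→Ref (+1); total 4.
Path Well→P4→Ref (+1); total 5.
No residual Well→Ref path; max flow = 5.
Certifying cut of size 5: {P4→Ref, Well→M1, Well→M3, Well→P1, Well→Ref}.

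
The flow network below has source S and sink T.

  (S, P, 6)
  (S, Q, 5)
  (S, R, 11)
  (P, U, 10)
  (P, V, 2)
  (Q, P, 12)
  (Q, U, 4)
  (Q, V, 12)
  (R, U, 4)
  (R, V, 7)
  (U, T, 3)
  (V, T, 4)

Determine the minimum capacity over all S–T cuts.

Augment S→P→U→T: bottleneck 3, flow now 3.
Augment S→P→V→T: bottleneck 2, flow now 5.
Augment S→Q→V→T: bottleneck 2, flow now 7.
No augmenting path remains; maximum flow = 7.
By max-flow min-cut, the minimum cut capacity equals the max flow.
In the residual graph, reachable from S: {S, P, Q, R, U, V}.
Min-cut edges: U→T (3), V→T (4); capacity 3 + 4 = 7.

7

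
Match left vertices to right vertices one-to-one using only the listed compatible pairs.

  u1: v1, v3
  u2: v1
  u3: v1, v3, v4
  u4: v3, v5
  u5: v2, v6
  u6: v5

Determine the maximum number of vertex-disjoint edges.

5

Unit-capacity flow: source→left, listed edges, right→sink; max matching = max flow.
Augmenting path u1→v1 (+1); matched 1.
Augmenting path u3→v3 (+1); matched 2.
Augmenting path u4→v5 (+1); matched 3.
Augmenting path u5→v2 (+1); matched 4.
Augmenting path u2→v1→u1→v3→u3→v4 (+1); matched 5.
No augmenting path remains; maximum matching = 5.
König certificate: {u3, u5, v1, v3, v5} is a vertex cover of size 5 (every listed pair touches it), so no matching can be larger.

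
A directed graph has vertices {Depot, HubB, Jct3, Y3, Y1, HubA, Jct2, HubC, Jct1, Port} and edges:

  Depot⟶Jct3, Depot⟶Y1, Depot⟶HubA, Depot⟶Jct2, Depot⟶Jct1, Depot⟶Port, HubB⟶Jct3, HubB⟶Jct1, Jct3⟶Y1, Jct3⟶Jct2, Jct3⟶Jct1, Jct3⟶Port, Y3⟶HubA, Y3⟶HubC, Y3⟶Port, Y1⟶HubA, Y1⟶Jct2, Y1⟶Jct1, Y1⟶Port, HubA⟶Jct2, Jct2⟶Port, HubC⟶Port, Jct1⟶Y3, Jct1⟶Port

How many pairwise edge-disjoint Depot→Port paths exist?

5

Assign every edge capacity 1; by Menger, the answer equals the max flow.
Path Depot→Port (+1); total 1.
Path Depot→Jct3→Port (+1); total 2.
Path Depot→Y1→Port (+1); total 3.
Path Depot→Jct2→Port (+1); total 4.
Path Depot→Jct1→Port (+1); total 5.
No residual Depot→Port path; max flow = 5.
Certifying cut of size 5: {Depot→Jct1, Depot→Jct3, Depot→Port, Depot→Y1, Jct2→Port}.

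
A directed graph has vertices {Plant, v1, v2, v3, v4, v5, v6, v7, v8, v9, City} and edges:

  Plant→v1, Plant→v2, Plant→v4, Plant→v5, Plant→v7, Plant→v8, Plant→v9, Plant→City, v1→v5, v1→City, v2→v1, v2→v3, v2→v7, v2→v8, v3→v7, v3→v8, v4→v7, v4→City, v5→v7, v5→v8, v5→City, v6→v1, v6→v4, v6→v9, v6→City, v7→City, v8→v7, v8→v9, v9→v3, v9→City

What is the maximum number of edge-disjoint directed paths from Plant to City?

6

Assign every edge capacity 1; by Menger, the answer equals the max flow.
Path Plant→City (+1); total 1.
Path Plant→v1→City (+1); total 2.
Path Plant→v4→City (+1); total 3.
Path Plant→v5→City (+1); total 4.
Path Plant→v7→City (+1); total 5.
Path Plant→v9→City (+1); total 6.
No residual Plant→City path; max flow = 6.
Certifying cut of size 6: {Plant→City, Plant→v4, v1→City, v5→City, v7→City, v9→City}.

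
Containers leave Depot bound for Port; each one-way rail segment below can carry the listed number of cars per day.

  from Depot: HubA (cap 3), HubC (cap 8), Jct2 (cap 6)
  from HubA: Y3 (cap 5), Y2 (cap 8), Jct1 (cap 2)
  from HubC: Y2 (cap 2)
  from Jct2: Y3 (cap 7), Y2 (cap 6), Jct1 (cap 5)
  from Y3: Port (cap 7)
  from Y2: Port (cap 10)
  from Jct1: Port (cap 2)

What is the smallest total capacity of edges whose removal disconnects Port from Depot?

11

Augment Depot→HubA→Y3→Port: bottleneck 3, flow now 3.
Augment Depot→HubC→Y2→Port: bottleneck 2, flow now 5.
Augment Depot→Jct2→Y3→Port: bottleneck 4, flow now 9.
Augment Depot→Jct2→Y2→Port: bottleneck 2, flow now 11.
No augmenting path remains; maximum flow = 11.
By max-flow min-cut, the minimum cut capacity equals the max flow.
In the residual graph, reachable from Depot: {Depot, HubC}.
Min-cut edges: Depot→HubA (3), Depot→Jct2 (6), HubC→Y2 (2); capacity 3 + 6 + 2 = 11.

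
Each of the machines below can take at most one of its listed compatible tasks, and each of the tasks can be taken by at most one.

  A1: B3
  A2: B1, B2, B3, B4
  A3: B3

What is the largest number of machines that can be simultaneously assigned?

Unit-capacity flow: source→left, listed edges, right→sink; max matching = max flow.
Augmenting path A1→B3 (+1); matched 1.
Augmenting path A2→B1 (+1); matched 2.
No augmenting path remains; maximum matching = 2.
König certificate: {A2, B3} is a vertex cover of size 2 (every listed pair touches it), so no matching can be larger.

2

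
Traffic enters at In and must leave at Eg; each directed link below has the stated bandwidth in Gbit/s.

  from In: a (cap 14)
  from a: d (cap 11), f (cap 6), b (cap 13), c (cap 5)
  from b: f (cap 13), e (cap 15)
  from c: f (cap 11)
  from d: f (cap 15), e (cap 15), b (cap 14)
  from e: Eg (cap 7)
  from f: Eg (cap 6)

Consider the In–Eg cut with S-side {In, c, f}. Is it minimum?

No — its capacity is 20, but the minimum cut has capacity 13.

Given cut capacity: 14 + 6 = 20.
Augment In→a→f→Eg: bottleneck 6, flow now 6.
Augment In→a→b→e→Eg: bottleneck 7, flow now 13.
No augmenting path remains; maximum flow = 13.
In the residual graph, reachable from In: {In, a, b, c, d, e, f}.
Min-cut edges: e→Eg (7), f→Eg (6); capacity 7 + 6 = 13.
Cut capacity 20 exceeds the max flow 13, so it is not minimum.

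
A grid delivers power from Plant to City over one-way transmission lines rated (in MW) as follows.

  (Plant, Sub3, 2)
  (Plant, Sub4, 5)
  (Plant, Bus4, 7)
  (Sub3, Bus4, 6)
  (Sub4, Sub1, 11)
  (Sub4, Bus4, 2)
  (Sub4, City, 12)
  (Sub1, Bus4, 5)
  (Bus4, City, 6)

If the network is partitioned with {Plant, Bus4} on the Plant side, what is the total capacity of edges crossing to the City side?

Edges leaving {Plant, Bus4}: Plant→Sub3 (2), Plant→Sub4 (5), Bus4→City (6).
Cut capacity = 2 + 5 + 6 = 13.

13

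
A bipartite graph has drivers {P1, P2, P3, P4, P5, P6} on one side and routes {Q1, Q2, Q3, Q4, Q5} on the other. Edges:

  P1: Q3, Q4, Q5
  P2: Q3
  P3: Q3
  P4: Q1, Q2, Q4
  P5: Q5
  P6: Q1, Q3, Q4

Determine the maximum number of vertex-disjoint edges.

5

Unit-capacity flow: source→left, listed edges, right→sink; max matching = max flow.
Augmenting path P1→Q3 (+1); matched 1.
Augmenting path P4→Q1 (+1); matched 2.
Augmenting path P5→Q5 (+1); matched 3.
Augmenting path P6→Q4 (+1); matched 4.
Augmenting path P2→Q3→P1→Q4→P6→Q1→P4→Q2 (+1); matched 5.
No augmenting path remains; maximum matching = 5.
König certificate: {P1, P4, P5, P6, Q3} is a vertex cover of size 5 (every listed pair touches it), so no matching can be larger.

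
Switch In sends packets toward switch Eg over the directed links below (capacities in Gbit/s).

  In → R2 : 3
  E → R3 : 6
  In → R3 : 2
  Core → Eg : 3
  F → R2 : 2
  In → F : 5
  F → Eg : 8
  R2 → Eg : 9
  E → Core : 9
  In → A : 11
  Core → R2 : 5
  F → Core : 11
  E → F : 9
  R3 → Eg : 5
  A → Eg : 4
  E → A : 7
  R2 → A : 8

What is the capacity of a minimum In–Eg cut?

Augment In→R3→Eg: bottleneck 2, flow now 2.
Augment In→F→Eg: bottleneck 5, flow now 7.
Augment In→R2→Eg: bottleneck 3, flow now 10.
Augment In→A→Eg: bottleneck 4, flow now 14.
No augmenting path remains; maximum flow = 14.
By max-flow min-cut, the minimum cut capacity equals the max flow.
In the residual graph, reachable from In: {In, A}.
Min-cut edges: In→R3 (2), In→F (5), In→R2 (3), A→Eg (4); capacity 2 + 5 + 3 + 4 = 14.

14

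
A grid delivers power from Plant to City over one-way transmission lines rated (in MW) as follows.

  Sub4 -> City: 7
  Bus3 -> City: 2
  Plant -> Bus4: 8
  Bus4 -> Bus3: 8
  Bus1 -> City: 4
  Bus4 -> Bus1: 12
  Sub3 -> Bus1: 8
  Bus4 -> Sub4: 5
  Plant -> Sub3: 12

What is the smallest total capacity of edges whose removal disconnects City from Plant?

Augment Plant→Bus4→Sub4→City: bottleneck 5, flow now 5.
Augment Plant→Bus4→Bus1→City: bottleneck 3, flow now 8.
Augment Plant→Sub3→Bus1→City: bottleneck 1, flow now 9.
Augment Plant→Sub3→Bus1→Bus4→Bus3→City: bottleneck 2, flow now 11. (uses reverse residual edge)
No augmenting path remains; maximum flow = 11.
By max-flow min-cut, the minimum cut capacity equals the max flow.
In the residual graph, reachable from Plant: {Plant, Bus4, Sub3, Bus1, Bus3}.
Min-cut edges: Bus4→Sub4 (5), Bus1→City (4), Bus3→City (2); capacity 5 + 4 + 2 = 11.

11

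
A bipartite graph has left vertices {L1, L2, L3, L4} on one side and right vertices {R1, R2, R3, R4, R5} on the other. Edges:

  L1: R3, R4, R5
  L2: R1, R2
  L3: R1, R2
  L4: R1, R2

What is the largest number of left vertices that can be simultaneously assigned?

3

Unit-capacity flow: source→left, listed edges, right→sink; max matching = max flow.
Augmenting path L1→R3 (+1); matched 1.
Augmenting path L2→R1 (+1); matched 2.
Augmenting path L3→R2 (+1); matched 3.
No augmenting path remains; maximum matching = 3.
König certificate: {L1, R1, R2} is a vertex cover of size 3 (every listed pair touches it), so no matching can be larger.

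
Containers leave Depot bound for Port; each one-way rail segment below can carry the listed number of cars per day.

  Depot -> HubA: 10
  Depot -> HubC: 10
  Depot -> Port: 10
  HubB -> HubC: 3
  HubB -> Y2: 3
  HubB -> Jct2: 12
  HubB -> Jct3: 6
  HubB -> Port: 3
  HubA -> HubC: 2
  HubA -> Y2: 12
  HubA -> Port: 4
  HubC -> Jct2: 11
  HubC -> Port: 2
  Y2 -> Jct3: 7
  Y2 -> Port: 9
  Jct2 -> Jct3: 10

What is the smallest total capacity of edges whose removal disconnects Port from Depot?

Augment Depot→Port: bottleneck 10, flow now 10.
Augment Depot→HubA→Port: bottleneck 4, flow now 14.
Augment Depot→HubC→Port: bottleneck 2, flow now 16.
Augment Depot→HubA→Y2→Port: bottleneck 6, flow now 22.
No augmenting path remains; maximum flow = 22.
By max-flow min-cut, the minimum cut capacity equals the max flow.
In the residual graph, reachable from Depot: {Depot, HubC, Jct2, Jct3}.
Min-cut edges: Depot→HubA (10), Depot→Port (10), HubC→Port (2); capacity 10 + 10 + 2 = 22.

22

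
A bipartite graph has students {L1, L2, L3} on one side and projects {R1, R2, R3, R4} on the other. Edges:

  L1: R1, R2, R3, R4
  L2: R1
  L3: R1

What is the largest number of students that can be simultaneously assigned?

2

Unit-capacity flow: source→left, listed edges, right→sink; max matching = max flow.
Augmenting path L1→R1 (+1); matched 1.
Augmenting path L2→R1→L1→R2 (+1); matched 2.
No augmenting path remains; maximum matching = 2.
König certificate: {L1, R1} is a vertex cover of size 2 (every listed pair touches it), so no matching can be larger.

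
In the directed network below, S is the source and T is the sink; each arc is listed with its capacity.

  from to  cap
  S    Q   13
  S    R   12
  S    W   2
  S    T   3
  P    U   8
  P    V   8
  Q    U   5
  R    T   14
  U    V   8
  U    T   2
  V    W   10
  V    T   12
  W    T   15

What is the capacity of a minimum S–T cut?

Augment S→T: bottleneck 3, flow now 3.
Augment S→R→T: bottleneck 12, flow now 15.
Augment S→W→T: bottleneck 2, flow now 17.
Augment S→Q→U→T: bottleneck 2, flow now 19.
Augment S→Q→U→V→T: bottleneck 3, flow now 22.
No augmenting path remains; maximum flow = 22.
By max-flow min-cut, the minimum cut capacity equals the max flow.
In the residual graph, reachable from S: {S, Q}.
Min-cut edges: S→R (12), S→W (2), S→T (3), Q→U (5); capacity 12 + 2 + 3 + 5 = 22.

22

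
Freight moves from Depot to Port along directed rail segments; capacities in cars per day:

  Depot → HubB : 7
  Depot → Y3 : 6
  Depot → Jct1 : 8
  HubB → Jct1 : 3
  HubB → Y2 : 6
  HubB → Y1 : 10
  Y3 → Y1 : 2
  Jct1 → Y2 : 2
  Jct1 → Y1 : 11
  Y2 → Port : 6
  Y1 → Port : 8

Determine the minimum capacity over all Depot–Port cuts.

Augment Depot→HubB→Y2→Port: bottleneck 6, flow now 6.
Augment Depot→HubB→Y1→Port: bottleneck 1, flow now 7.
Augment Depot→Y3→Y1→Port: bottleneck 2, flow now 9.
Augment Depot→Jct1→Y1→Port: bottleneck 5, flow now 14.
No augmenting path remains; maximum flow = 14.
By max-flow min-cut, the minimum cut capacity equals the max flow.
In the residual graph, reachable from Depot: {Depot, HubB, Y3, Jct1, Y2, Y1}.
Min-cut edges: Y2→Port (6), Y1→Port (8); capacity 6 + 8 = 14.

14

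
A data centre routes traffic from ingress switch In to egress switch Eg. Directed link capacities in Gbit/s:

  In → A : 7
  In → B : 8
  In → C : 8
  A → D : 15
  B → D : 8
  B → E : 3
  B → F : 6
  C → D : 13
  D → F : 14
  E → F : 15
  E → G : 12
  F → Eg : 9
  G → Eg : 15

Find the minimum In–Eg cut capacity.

12

Augment In→B→F→Eg: bottleneck 6, flow now 6.
Augment In→A→D→F→Eg: bottleneck 3, flow now 9.
Augment In→B→E→G→Eg: bottleneck 2, flow now 11.
Augment In→A→D→F→B→E→G→Eg: bottleneck 1, flow now 12. (uses reverse residual edge)
No augmenting path remains; maximum flow = 12.
By max-flow min-cut, the minimum cut capacity equals the max flow.
In the residual graph, reachable from In: {In, A, B, C, D, F}.
Min-cut edges: B→E (3), F→Eg (9); capacity 3 + 9 = 12.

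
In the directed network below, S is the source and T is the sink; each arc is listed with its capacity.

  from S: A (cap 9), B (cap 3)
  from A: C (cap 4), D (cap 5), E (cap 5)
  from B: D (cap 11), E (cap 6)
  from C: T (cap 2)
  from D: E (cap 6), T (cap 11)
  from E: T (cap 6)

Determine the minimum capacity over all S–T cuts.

Augment S→A→C→T: bottleneck 2, flow now 2.
Augment S→A→D→T: bottleneck 5, flow now 7.
Augment S→A→E→T: bottleneck 2, flow now 9.
Augment S→B→D→T: bottleneck 3, flow now 12.
No augmenting path remains; maximum flow = 12.
By max-flow min-cut, the minimum cut capacity equals the max flow.
In the residual graph, reachable from S: {S}.
Min-cut edges: S→A (9), S→B (3); capacity 9 + 3 = 12.

12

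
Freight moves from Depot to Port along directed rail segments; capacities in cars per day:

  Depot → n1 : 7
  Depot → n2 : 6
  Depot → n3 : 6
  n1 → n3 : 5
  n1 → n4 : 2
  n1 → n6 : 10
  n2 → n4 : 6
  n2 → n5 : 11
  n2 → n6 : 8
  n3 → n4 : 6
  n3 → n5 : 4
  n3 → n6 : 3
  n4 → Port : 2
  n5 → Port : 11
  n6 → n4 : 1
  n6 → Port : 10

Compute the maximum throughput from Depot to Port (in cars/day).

Augment Depot→n1→n4→Port: bottleneck 2, flow now 2.
Augment Depot→n1→n6→Port: bottleneck 5, flow now 7.
Augment Depot→n2→n5→Port: bottleneck 6, flow now 13.
Augment Depot→n3→n5→Port: bottleneck 4, flow now 17.
Augment Depot→n3→n6→Port: bottleneck 2, flow now 19.
No augmenting path remains; maximum flow = 19.
In the residual graph, reachable from Depot: {Depot}.
Min-cut edges: Depot→n1 (7), Depot→n2 (6), Depot→n3 (6); capacity 7 + 6 + 6 = 19.
This cut is saturated, so no flow can exceed 19.

19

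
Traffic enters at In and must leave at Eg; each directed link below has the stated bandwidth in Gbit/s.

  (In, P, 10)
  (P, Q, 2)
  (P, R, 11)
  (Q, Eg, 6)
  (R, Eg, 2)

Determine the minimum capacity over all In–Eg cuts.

Augment In→P→Q→Eg: bottleneck 2, flow now 2.
Augment In→P→R→Eg: bottleneck 2, flow now 4.
No augmenting path remains; maximum flow = 4.
By max-flow min-cut, the minimum cut capacity equals the max flow.
In the residual graph, reachable from In: {In, P, R}.
Min-cut edges: P→Q (2), R→Eg (2); capacity 2 + 2 = 4.

4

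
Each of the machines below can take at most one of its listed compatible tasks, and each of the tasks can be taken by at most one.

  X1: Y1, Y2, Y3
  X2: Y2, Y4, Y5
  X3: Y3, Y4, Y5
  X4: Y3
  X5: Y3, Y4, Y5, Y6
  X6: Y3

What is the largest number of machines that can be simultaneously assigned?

Unit-capacity flow: source→left, listed edges, right→sink; max matching = max flow.
Augmenting path X1→Y1 (+1); matched 1.
Augmenting path X2→Y2 (+1); matched 2.
Augmenting path X3→Y3 (+1); matched 3.
Augmenting path X5→Y4 (+1); matched 4.
Augmenting path X4→Y3→X3→Y5 (+1); matched 5.
No augmenting path remains; maximum matching = 5.
König certificate: {X1, X2, X3, X5, Y3} is a vertex cover of size 5 (every listed pair touches it), so no matching can be larger.

5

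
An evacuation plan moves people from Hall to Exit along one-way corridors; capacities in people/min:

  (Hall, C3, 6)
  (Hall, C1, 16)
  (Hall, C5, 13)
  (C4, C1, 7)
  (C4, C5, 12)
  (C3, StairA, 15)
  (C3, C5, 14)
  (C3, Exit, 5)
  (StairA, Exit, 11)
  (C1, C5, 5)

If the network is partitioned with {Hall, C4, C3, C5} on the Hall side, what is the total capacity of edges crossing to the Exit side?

Edges leaving {Hall, C4, C3, C5}: Hall→C1 (16), C4→C1 (7), C3→StairA (15), C3→Exit (5).
Cut capacity = 16 + 7 + 15 + 5 = 43.

43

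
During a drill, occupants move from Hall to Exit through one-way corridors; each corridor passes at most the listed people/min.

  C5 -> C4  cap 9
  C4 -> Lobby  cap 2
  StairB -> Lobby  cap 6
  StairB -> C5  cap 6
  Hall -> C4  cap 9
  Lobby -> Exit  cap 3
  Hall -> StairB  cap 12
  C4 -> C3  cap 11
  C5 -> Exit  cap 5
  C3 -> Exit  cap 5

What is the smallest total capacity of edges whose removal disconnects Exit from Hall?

13

Augment Hall→C4→Lobby→Exit: bottleneck 2, flow now 2.
Augment Hall→C4→C3→Exit: bottleneck 5, flow now 7.
Augment Hall→StairB→Lobby→Exit: bottleneck 1, flow now 8.
Augment Hall→StairB→C5→Exit: bottleneck 5, flow now 13.
No augmenting path remains; maximum flow = 13.
By max-flow min-cut, the minimum cut capacity equals the max flow.
In the residual graph, reachable from Hall: {Hall, C4, StairB, Lobby, C3, C5}.
Min-cut edges: Lobby→Exit (3), C3→Exit (5), C5→Exit (5); capacity 3 + 5 + 5 = 13.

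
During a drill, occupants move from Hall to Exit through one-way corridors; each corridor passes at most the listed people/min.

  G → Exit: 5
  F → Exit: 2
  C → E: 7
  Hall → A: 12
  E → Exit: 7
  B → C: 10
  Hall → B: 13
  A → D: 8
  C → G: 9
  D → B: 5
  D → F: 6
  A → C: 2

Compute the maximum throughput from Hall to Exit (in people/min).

14

Augment Hall→A→C→E→Exit: bottleneck 2, flow now 2.
Augment Hall→A→D→F→Exit: bottleneck 2, flow now 4.
Augment Hall→B→C→E→Exit: bottleneck 5, flow now 9.
Augment Hall→B→C→G→Exit: bottleneck 5, flow now 14.
No augmenting path remains; maximum flow = 14.
In the residual graph, reachable from Hall: {Hall, A, B, D, F}.
Min-cut edges: A→C (2), B→C (10), F→Exit (2); capacity 2 + 10 + 2 = 14.
This cut is saturated, so no flow can exceed 14.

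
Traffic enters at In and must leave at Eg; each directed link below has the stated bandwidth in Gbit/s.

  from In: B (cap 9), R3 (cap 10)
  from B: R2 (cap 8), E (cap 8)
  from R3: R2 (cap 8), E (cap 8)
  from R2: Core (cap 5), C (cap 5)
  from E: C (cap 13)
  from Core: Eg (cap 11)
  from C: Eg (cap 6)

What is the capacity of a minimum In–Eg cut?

Augment In→B→R2→Core→Eg: bottleneck 5, flow now 5.
Augment In→B→R2→C→Eg: bottleneck 3, flow now 8.
Augment In→B→E→C→Eg: bottleneck 1, flow now 9.
Augment In→R3→R2→C→Eg: bottleneck 2, flow now 11.
No augmenting path remains; maximum flow = 11.
By max-flow min-cut, the minimum cut capacity equals the max flow.
In the residual graph, reachable from In: {In, B, R3, R2, E, C}.
Min-cut edges: R2→Core (5), C→Eg (6); capacity 5 + 6 = 11.

11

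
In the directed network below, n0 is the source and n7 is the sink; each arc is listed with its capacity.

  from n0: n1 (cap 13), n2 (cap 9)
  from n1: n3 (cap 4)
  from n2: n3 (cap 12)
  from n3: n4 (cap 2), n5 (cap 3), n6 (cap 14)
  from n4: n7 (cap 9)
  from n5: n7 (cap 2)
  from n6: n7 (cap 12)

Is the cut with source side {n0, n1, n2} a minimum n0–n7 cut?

Given cut capacity: 4 + 12 = 16.
Augment n0→n1→n3→n4→n7: bottleneck 2, flow now 2.
Augment n0→n1→n3→n5→n7: bottleneck 2, flow now 4.
Augment n0→n2→n3→n6→n7: bottleneck 9, flow now 13.
No augmenting path remains; maximum flow = 13.
In the residual graph, reachable from n0: {n0, n1}.
Min-cut edges: n0→n2 (9), n1→n3 (4); capacity 9 + 4 = 13.
Cut capacity 16 exceeds the max flow 13, so it is not minimum.

No — its capacity is 16, but the minimum cut has capacity 13.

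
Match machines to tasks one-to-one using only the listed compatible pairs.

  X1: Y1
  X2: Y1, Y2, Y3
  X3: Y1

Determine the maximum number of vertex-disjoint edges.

2

Unit-capacity flow: source→left, listed edges, right→sink; max matching = max flow.
Augmenting path X1→Y1 (+1); matched 1.
Augmenting path X2→Y2 (+1); matched 2.
No augmenting path remains; maximum matching = 2.
König certificate: {X2, Y1} is a vertex cover of size 2 (every listed pair touches it), so no matching can be larger.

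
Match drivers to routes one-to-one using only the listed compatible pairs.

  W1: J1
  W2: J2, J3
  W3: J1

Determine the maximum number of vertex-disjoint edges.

Unit-capacity flow: source→left, listed edges, right→sink; max matching = max flow.
Augmenting path W1→J1 (+1); matched 1.
Augmenting path W2→J2 (+1); matched 2.
No augmenting path remains; maximum matching = 2.
König certificate: {W2, J1} is a vertex cover of size 2 (every listed pair touches it), so no matching can be larger.

2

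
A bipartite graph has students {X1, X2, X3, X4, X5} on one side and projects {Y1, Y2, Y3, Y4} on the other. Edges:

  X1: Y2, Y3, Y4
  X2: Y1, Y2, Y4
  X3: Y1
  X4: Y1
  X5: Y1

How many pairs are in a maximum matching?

Unit-capacity flow: source→left, listed edges, right→sink; max matching = max flow.
Augmenting path X1→Y2 (+1); matched 1.
Augmenting path X2→Y1 (+1); matched 2.
Augmenting path X3→Y1→X2→Y4 (+1); matched 3.
No augmenting path remains; maximum matching = 3.
König certificate: {X1, X2, Y1} is a vertex cover of size 3 (every listed pair touches it), so no matching can be larger.

3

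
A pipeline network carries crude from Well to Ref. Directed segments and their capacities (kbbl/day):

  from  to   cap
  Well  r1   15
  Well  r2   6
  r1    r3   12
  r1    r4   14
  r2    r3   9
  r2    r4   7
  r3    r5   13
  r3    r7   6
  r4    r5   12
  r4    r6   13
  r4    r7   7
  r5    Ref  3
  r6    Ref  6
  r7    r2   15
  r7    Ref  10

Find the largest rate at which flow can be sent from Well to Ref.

19

Augment Well→r1→r3→r5→Ref: bottleneck 3, flow now 3.
Augment Well→r1→r3→r7→Ref: bottleneck 6, flow now 9.
Augment Well→r1→r4→r6→Ref: bottleneck 6, flow now 15.
Augment Well→r2→r4→r7→Ref: bottleneck 4, flow now 19.
No augmenting path remains; maximum flow = 19.
In the residual graph, reachable from Well: {Well, r1, r2, r3, r4, r5, r6, r7}.
Min-cut edges: r5→Ref (3), r6→Ref (6), r7→Ref (10); capacity 3 + 6 + 10 = 19.
This cut is saturated, so no flow can exceed 19.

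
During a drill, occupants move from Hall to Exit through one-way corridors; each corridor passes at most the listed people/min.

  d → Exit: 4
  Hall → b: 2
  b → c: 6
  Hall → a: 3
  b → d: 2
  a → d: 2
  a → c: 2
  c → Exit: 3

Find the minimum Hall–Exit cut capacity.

5

Augment Hall→a→c→Exit: bottleneck 2, flow now 2.
Augment Hall→a→d→Exit: bottleneck 1, flow now 3.
Augment Hall→b→c→Exit: bottleneck 1, flow now 4.
Augment Hall→b→d→Exit: bottleneck 1, flow now 5.
No augmenting path remains; maximum flow = 5.
By max-flow min-cut, the minimum cut capacity equals the max flow.
In the residual graph, reachable from Hall: {Hall}.
Min-cut edges: Hall→a (3), Hall→b (2); capacity 3 + 2 = 5.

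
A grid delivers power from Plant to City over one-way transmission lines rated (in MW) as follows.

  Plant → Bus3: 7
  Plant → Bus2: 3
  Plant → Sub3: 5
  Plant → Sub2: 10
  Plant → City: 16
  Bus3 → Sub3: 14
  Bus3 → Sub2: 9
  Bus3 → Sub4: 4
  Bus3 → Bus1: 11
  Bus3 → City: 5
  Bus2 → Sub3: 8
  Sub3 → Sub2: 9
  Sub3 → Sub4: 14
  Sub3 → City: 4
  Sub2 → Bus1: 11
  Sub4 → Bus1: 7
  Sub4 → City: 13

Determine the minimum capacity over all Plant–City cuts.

Augment Plant→City: bottleneck 16, flow now 16.
Augment Plant→Bus3→City: bottleneck 5, flow now 21.
Augment Plant→Sub3→City: bottleneck 4, flow now 25.
Augment Plant→Bus3→Sub4→City: bottleneck 2, flow now 27.
Augment Plant→Sub3→Sub4→City: bottleneck 1, flow now 28.
Augment Plant→Bus2→Sub3→Sub4→City: bottleneck 3, flow now 31.
No augmenting path remains; maximum flow = 31.
By max-flow min-cut, the minimum cut capacity equals the max flow.
In the residual graph, reachable from Plant: {Plant, Sub2, Bus1}.
Min-cut edges: Plant→Bus3 (7), Plant→Bus2 (3), Plant→Sub3 (5), Plant→City (16); capacity 7 + 3 + 5 + 16 = 31.

31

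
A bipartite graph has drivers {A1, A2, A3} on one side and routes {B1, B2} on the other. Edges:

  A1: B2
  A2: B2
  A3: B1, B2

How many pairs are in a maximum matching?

Unit-capacity flow: source→left, listed edges, right→sink; max matching = max flow.
Augmenting path A1→B2 (+1); matched 1.
Augmenting path A3→B1 (+1); matched 2.
No augmenting path remains; maximum matching = 2.
König certificate: {A3, B2} is a vertex cover of size 2 (every listed pair touches it), so no matching can be larger.

2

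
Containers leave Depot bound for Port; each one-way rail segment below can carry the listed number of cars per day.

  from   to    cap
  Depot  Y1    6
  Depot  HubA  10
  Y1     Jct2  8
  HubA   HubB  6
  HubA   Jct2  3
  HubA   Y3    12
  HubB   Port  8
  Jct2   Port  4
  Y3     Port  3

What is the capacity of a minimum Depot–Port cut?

Augment Depot→Y1→Jct2→Port: bottleneck 4, flow now 4.
Augment Depot→HubA→HubB→Port: bottleneck 6, flow now 10.
Augment Depot→HubA→Y3→Port: bottleneck 3, flow now 13.
No augmenting path remains; maximum flow = 13.
By max-flow min-cut, the minimum cut capacity equals the max flow.
In the residual graph, reachable from Depot: {Depot, Y1, HubA, Jct2, Y3}.
Min-cut edges: HubA→HubB (6), Jct2→Port (4), Y3→Port (3); capacity 6 + 4 + 3 = 13.

13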